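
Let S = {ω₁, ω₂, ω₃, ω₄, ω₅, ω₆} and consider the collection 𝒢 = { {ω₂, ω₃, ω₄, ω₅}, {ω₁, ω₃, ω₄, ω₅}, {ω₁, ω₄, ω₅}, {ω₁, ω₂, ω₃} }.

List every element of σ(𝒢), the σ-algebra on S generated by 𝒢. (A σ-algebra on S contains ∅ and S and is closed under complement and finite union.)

σ(𝒢) = { ∅, {ω₁}, {ω₂}, {ω₃}, {ω₆}, {ω₁, ω₂}, {ω₁, ω₃}, {ω₁, ω₆}, {ω₂, ω₃}, {ω₂, ω₆}, {ω₃, ω₆}, {ω₄, ω₅}, {ω₁, ω₂, ω₃}, {ω₁, ω₂, ω₆}, {ω₁, ω₃, ω₆}, {ω₁, ω₄, ω₅}, {ω₂, ω₃, ω₆}, {ω₂, ω₄, ω₅}, {ω₃, ω₄, ω₅}, {ω₄, ω₅, ω₆}, {ω₁, ω₂, ω₃, ω₆}, {ω₁, ω₂, ω₄, ω₅}, {ω₁, ω₃, ω₄, ω₅}, {ω₁, ω₄, ω₅, ω₆}, {ω₂, ω₃, ω₄, ω₅}, {ω₂, ω₄, ω₅, ω₆}, {ω₃, ω₄, ω₅, ω₆}, {ω₁, ω₂, ω₃, ω₄, ω₅}, {ω₁, ω₂, ω₄, ω₅, ω₆}, {ω₁, ω₃, ω₄, ω₅, ω₆}, {ω₂, ω₃, ω₄, ω₅, ω₆}, S }

Working:
Initial family (6 sets): { ∅, {ω₁, ω₂, ω₃}, {ω₁, ω₄, ω₅}, {ω₁, ω₃, ω₄, ω₅}, {ω₂, ω₃, ω₄, ω₅}, S }.
Iteration 1: 5 new —
  {ω₁, ω₆}  = ᶜ of {ω₂, ω₃, ω₄, ω₅}
  {ω₂, ω₆}  = ᶜ of {ω₁, ω₃, ω₄, ω₅}
  {ω₂, ω₃, ω₆}  = ᶜ of {ω₁, ω₄, ω₅}
  {ω₄, ω₅, ω₆}  = ᶜ of {ω₁, ω₂, ω₃}
  {ω₁, ω₂, ω₃, ω₄, ω₅}  = {ω₁, ω₄, ω₅} ∪ {ω₁, ω₂, ω₃}
Iteration 2 (8 new):
  {ω₆}  = ᶜ of {ω₁, ω₂, ω₃, ω₄, ω₅}
  {ω₁, ω₂, ω₆}  = {ω₁, ω₆} ∪ {ω₂, ω₆}
  {ω₁, ω₂, ω₃, ω₆}  = {ω₁, ω₂, ω₃} ∪ {ω₁, ω₆}
  {ω₁, ω₄, ω₅, ω₆}  = {ω₁, ω₄, ω₅} ∪ {ω₁, ω₆}
  {ω₂, ω₄, ω₅, ω₆}  = {ω₂, ω₆} ∪ {ω₄, ω₅, ω₆}
  {ω₁, ω₂, ω₄, ω₅, ω₆}  = {ω₁, ω₄, ω₅} ∪ {ω₂, ω₆}
  {ω₁, ω₃, ω₄, ω₅, ω₆}  = {ω₁, ω₆} ∪ {ω₁, ω₃, ω₄, ω₅}
  {ω₂, ω₃, ω₄, ω₅, ω₆}  = {ω₂, ω₃, ω₆} ∪ {ω₂, ω₃, ω₄, ω₅}
Iteration 3 (7 new):
  {ω₁}  = ᶜ of {ω₂, ω₃, ω₄, ω₅, ω₆}
  {ω₂}  = ᶜ of {ω₁, ω₃, ω₄, ω₅, ω₆}
  {ω₃}  = ᶜ of {ω₁, ω₂, ω₄, ω₅, ω₆}
  {ω₁, ω₃}  = ᶜ of {ω₂, ω₄, ω₅, ω₆}
  {ω₂, ω₃}  = ᶜ of {ω₁, ω₄, ω₅, ω₆}
  {ω₄, ω₅}  = ᶜ of {ω₁, ω₂, ω₃, ω₆}
  {ω₃, ω₄, ω₅}  = ᶜ of {ω₁, ω₂, ω₆}
Iteration 4. New:
  {ω₁, ω₂}  = {ω₂} ∪ {ω₁}
  {ω₃, ω₆}  = {ω₆} ∪ {ω₃}
  {ω₁, ω₃, ω₆}  = {ω₁, ω₆} ∪ {ω₃}
  {ω₂, ω₄, ω₅}  = {ω₂} ∪ {ω₄, ω₅}
  {ω₁, ω₂, ω₄, ω₅}  = {ω₁, ω₄, ω₅} ∪ {ω₂}
  {ω₃, ω₄, ω₅, ω₆}  = {ω₃, ω₄, ω₅} ∪ {ω₆}
Iteration 5: stable.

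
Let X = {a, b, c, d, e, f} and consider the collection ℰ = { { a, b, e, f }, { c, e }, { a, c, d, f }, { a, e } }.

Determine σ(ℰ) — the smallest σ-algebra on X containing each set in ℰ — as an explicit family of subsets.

σ(ℰ) = { ∅, { a }, { b }, { c }, { d }, { e }, { f }, { a, b }, { a, c }, { a, d }, { a, e }, { a, f }, { b, c }, { b, d }, { b, e }, { b, f }, { c, d }, { c, e }, { c, f }, { d, e }, { d, f }, { e, f }, { a, b, c }, { a, b, d }, { a, b, e }, { a, b, f }, { a, c, d }, { a, c, e }, { a, c, f }, { a, d, e }, { a, d, f }, { a, e, f }, { b, c, d }, { b, c, e }, { b, c, f }, { b, d, e }, { b, d, f }, { b, e, f }, { c, d, e }, { c, d, f }, { c, e, f }, { d, e, f }, { a, b, c, d }, { a, b, c, e }, { a, b, c, f }, { a, b, d, e }, { a, b, d, f }, { a, b, e, f }, { a, c, d, e }, { a, c, d, f }, { a, c, e, f }, { a, d, e, f }, { b, c, d, e }, { b, c, d, f }, { b, c, e, f }, { b, d, e, f }, { c, d, e, f }, { a, b, c, d, e }, { a, b, c, d, f }, { a, b, c, e, f }, { a, b, d, e, f }, { a, c, d, e, f }, { b, c, d, e, f }, X }

Working:
Begin from { ∅, { a, e }, { c, e }, { a, b, e, f }, { a, c, d, f }, X } (that is, ℰ plus ∅ and X).
Iteration 1: 7 new —
  { b, e }  = complement { a, c, d, f }
  { c, d }  = complement { a, b, e, f }
  { a, c, e }  = { a, e } ∪ { c, e }
  { a, b, d, f }  = complement { c, e }
  { b, c, d, f }  = complement { a, e }
  { a, b, c, e, f }  = { c, e } ∪ { a, b, e, f }
  { a, c, d, e, f }  = { a, c, d, f } ∪ { a, e }
  |family| = 13
Iteration 2 (12 new):
  { b }  = complement { a, c, d, e, f }
  { d }  = complement { a, b, c, e, f }
  { a, b, e }  = { b, e } ∪ { a, e }
  { b, c, e }  = { b, e } ∪ { c, e }
  { b, d, f }  = complement { a, c, e }
  { c, d, e }  = { c, d } ∪ { c, e }
  { a, b, c, e }  = { b, e } ∪ { a, c, e }
  { a, c, d, e }  = { c, d } ∪ { a, c, e }
  { b, c, d, e }  = { b, e } ∪ { c, d }
  { a, b, c, d, f }  = { c, d } ∪ { a, b, d, f }
  { a, b, d, e, f }  = { b, e } ∪ { a, b, d, f }
  { b, c, d, e, f }  = { b, e } ∪ { b, c, d, f }
  |family| = 25
Iteration 3: 16 new —
  { a }  = complement { b, c, d, e, f }
  { c }  = complement { a, b, d, e, f }
  { e }  = complement { a, b, c, d, f }
  { a, f }  = complement { b, c, d, e }
  { b, d }  = { b } ∪ { d }
  { b, f }  = complement { a, c, d, e }
  { d, f }  = complement { a, b, c, e }
  { a, b, f }  = complement { c, d, e }
  { a, d, e }  = { a, e } ∪ { d }
  { a, d, f }  = complement { b, c, e }
  { b, c, d }  = { c, d } ∪ { b }
  { b, d, e }  = { b, e } ∪ { d }
  { c, d, f }  = complement { a, b, e }
  { a, b, d, e }  = { a, b, e } ∪ { d }
  { b, d, e, f }  = { b, d, f } ∪ { b, e }
  { a, b, c, d, e }  = { b, e } ∪ { a, c, d, e }
  |family| = 41
Iteration 4. New:
  { f }  = complement { a, b, c, d, e }
  { a, b }  = { b } ∪ { a }
  { a, c }  = complement { b, d, e, f }
  { a, d }  = { d } ∪ { a }
  { b, c }  = { b } ∪ { c }
  { c, f }  = complement { a, b, d, e }
  { d, e }  = { d } ∪ { e }
  { a, b, d }  = { a } ∪ { b, d }
  { a, c, d }  = { c, d } ∪ { a }
  { a, c, f }  = complement { b, d, e }
  { a, e, f }  = complement { b, c, d }
  { b, c, f }  = complement { a, d, e }
  { b, e, f }  = { b, f } ∪ { b, e }
  { d, e, f }  = { d, f } ∪ { e }
  { a, b, c, d }  = { a } ∪ { b, c, d }
  { a, b, c, f }  = { c } ∪ { a, b, f }
  { a, c, e, f }  = complement { b, d }
  { a, d, e, f }  = { a, f } ∪ { a, d, e }
  { b, c, e, f }  = { c, e } ∪ { b, f }
  { c, d, e, f }  = { c, e } ∪ { c, d, f }
  |family| = 61
Iteration 5. New:
  { e, f }  = complement { a, b, c, d }
  { a, b, c }  = complement { d, e, f }
  { c, e, f }  = complement { a, b, d }
  |family| = 64
Iteration 6: no new sets; the family is a σ-algebra.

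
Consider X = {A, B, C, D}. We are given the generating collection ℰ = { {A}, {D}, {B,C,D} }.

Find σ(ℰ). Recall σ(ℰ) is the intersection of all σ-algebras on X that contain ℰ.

|σ(ℰ)| = 8.  σ(ℰ) = { {}, {A}, {D}, {A,D}, {B,C}, {A,B,C}, {B,C,D}, X }

Working:
Initial family (5 sets): { {}, {A}, {D}, {B,C,D}, X }.
Round 1. New:
  {A,D}  = {D} ∪ {A}
  {A,B,C}  = {D}ᶜ
  (now 7)
Round 2: 1 new —
  {B,C}  = {A,D}ᶜ
  (now 8)
Round 3: closed — nothing new.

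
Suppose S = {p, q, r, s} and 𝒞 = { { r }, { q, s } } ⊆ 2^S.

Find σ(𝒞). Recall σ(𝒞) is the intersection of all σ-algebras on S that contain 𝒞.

Take S₀ = 𝒞 ∪ {∅, S} = { ∅, { r }, { q, s }, S }.
Step 1 adds 3:
  { p, r }  = ᶜ of { q, s }
  { p, q, s }  = ᶜ of { r }
  { q, r, s }  = { r } ∪ { q, s }
Step 2 adds 1:
  { p }  = ᶜ of { q, r, s }
Step 3: no new sets; the family is a σ-algebra.

|σ(𝒞)| = 8.  σ(𝒞) = { ∅, { p }, { r }, { p, r }, { q, s }, { p, q, s }, { q, r, s }, S }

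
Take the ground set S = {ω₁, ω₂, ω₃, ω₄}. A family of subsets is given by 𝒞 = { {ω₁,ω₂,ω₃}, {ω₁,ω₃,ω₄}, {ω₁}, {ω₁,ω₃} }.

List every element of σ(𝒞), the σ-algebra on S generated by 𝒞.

σ(𝒞) (16 sets): { {}, {ω₁}, {ω₂}, {ω₃}, {ω₄}, {ω₁,ω₂}, {ω₁,ω₃}, {ω₁,ω₄}, {ω₂,ω₃}, {ω₂,ω₄}, {ω₃,ω₄}, {ω₁,ω₂,ω₃}, {ω₁,ω₂,ω₄}, {ω₁,ω₃,ω₄}, {ω₂,ω₃,ω₄}, S }

Working:
Seed the family with 𝒞 together with ∅ and S: { {}, {ω₁}, {ω₁,ω₃}, {ω₁,ω₂,ω₃}, {ω₁,ω₃,ω₄}, S }.
Round 1 adds 4:
  {ω₂}  = {ω₁,ω₃,ω₄}ᶜ
  {ω₄}  = {ω₁,ω₂,ω₃}ᶜ
  {ω₂,ω₄}  = {ω₁,ω₃}ᶜ
  {ω₂,ω₃,ω₄}  = {ω₁}ᶜ
  |family| = 10
Round 2: +3 →
  {ω₁,ω₂}  = {ω₂} ∪ {ω₁}
  {ω₁,ω₄}  = {ω₄} ∪ {ω₁}
  {ω₁,ω₂,ω₄}  = {ω₂,ω₄} ∪ {ω₁}
  |family| = 13
Round 3. New:
  {ω₃}  = {ω₁,ω₂,ω₄}ᶜ
  {ω₂,ω₃}  = {ω₁,ω₄}ᶜ
  {ω₃,ω₄}  = {ω₁,ω₂}ᶜ
  |family| = 16
Round 4: stable.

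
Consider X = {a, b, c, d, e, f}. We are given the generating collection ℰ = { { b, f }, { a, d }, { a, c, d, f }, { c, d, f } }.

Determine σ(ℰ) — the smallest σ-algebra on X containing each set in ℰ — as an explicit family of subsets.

Start: ℰ ∪ {∅, X} = { ∅, { a, d }, { b, f }, { c, d, f }, { a, c, d, f }, X }.
Pass 1. New:
  { b, e }  = X∖{ a, c, d, f }
  { a, b, e }  = X∖{ c, d, f }
  { a, b, d, f }  = { a, d } ∪ { b, f }
  { a, c, d, e }  = X∖{ b, f }
  { b, c, d, f }  = { c, d, f } ∪ { b, f }
  { b, c, e, f }  = X∖{ a, d }
  { a, b, c, d, f }  = { a, c, d, f } ∪ { b, f }
  — 13 sets.
Pass 2: 11 new —
  { e }  = X∖{ a, b, c, d, f }
  { a, e }  = X∖{ b, c, d, f }
  { c, e }  = X∖{ a, b, d, f }
  { b, e, f }  = { b, e } ∪ { b, f }
  { a, b, d, e }  = { b, e } ∪ { a, d }
  { a, b, e, f }  = { b, f } ∪ { a, b, e }
  { a, b, c, d, e }  = { b, e } ∪ { a, c, d, e }
  { a, b, c, e, f }  = { a, b, e } ∪ { b, c, e, f }
  { a, b, d, e, f }  = { b, e } ∪ { a, b, d, f }
  { a, c, d, e, f }  = { a, c, d, e } ∪ { a, c, d, f }
  { b, c, d, e, f }  = { b, e } ∪ { b, c, d, f }
  — 24 sets.
Pass 3 adds 13:
  { a }  = X∖{ b, c, d, e, f }
  { b }  = X∖{ a, c, d, e, f }
  { c }  = X∖{ a, b, d, e, f }
  { d }  = X∖{ a, b, c, e, f }
  { f }  = X∖{ a, b, c, d, e }
  { c, d }  = X∖{ a, b, e, f }
  { c, f }  = X∖{ a, b, d, e }
  { a, c, d }  = X∖{ b, e, f }
  { a, c, e }  = { a, e } ∪ { c, e }
  { a, d, e }  = { a, d } ∪ { a, e }
  { b, c, e }  = { b, e } ∪ { c, e }
  { a, b, c, e }  = { c, e } ∪ { a, b, e }
  { c, d, e, f }  = { c, e } ∪ { c, d, f }
  — 37 sets.
Pass 4 adds 24:
  { a, b }  = X∖{ c, d, e, f }
  { a, c }  = { a } ∪ { c }
  { a, f }  = { a } ∪ { f }
  { b, c }  = { b } ∪ { c }
  { b, d }  = { b } ∪ { d }
  { d, e }  = { e } ∪ { d }
  { d, f }  = X∖{ a, b, c, e }
  { e, f }  = { f } ∪ { e }
  { a, b, d }  = { b } ∪ { a, d }
  { a, b, f }  = { a } ∪ { b, f }
  { a, c, f }  = { a } ∪ { c, f }
  { a, d, f }  = X∖{ b, c, e }
  { a, e, f }  = { f } ∪ { a, e }
  { b, c, d }  = { c, d } ∪ { b }
  { b, c, f }  = X∖{ a, d, e }
  { b, d, e }  = { b, e } ∪ { d }
  { b, d, f }  = X∖{ a, c, e }
  { c, d, e }  = { c, d } ∪ { e }
  { c, e, f }  = { f } ∪ { c, e }
  { a, b, c, d }  = { b } ∪ { a, c, d }
  { a, c, e, f }  = { a, c, e } ∪ { f }
  { a, d, e, f }  = { a, d, e } ∪ { f }
  { b, c, d, e }  = { b, e } ∪ { c, d }
  { b, d, e, f }  = { b, e, f } ∪ { d }
  — 61 sets.
Pass 5 adds 3:
  { a, b, c }  = { b } ∪ { a, c }
  { d, e, f }  = { e, f } ∪ { d, e }
  { a, b, c, f }  = X∖{ d, e }
  — 64 sets.
Pass 6: stable.

σ(ℰ) = { ∅, { a }, { b }, { c }, { d }, { e }, { f }, { a, b }, { a, c }, { a, d }, { a, e }, { a, f }, { b, c }, { b, d }, { b, e }, { b, f }, { c, d }, { c, e }, { c, f }, { d, e }, { d, f }, { e, f }, { a, b, c }, { a, b, d }, { a, b, e }, { a, b, f }, { a, c, d }, { a, c, e }, { a, c, f }, { a, d, e }, { a, d, f }, { a, e, f }, { b, c, d }, { b, c, e }, { b, c, f }, { b, d, e }, { b, d, f }, { b, e, f }, { c, d, e }, { c, d, f }, { c, e, f }, { d, e, f }, { a, b, c, d }, { a, b, c, e }, { a, b, c, f }, { a, b, d, e }, { a, b, d, f }, { a, b, e, f }, { a, c, d, e }, { a, c, d, f }, { a, c, e, f }, { a, d, e, f }, { b, c, d, e }, { b, c, d, f }, { b, c, e, f }, { b, d, e, f }, { c, d, e, f }, { a, b, c, d, e }, { a, b, c, d, f }, { a, b, c, e, f }, { a, b, d, e, f }, { a, c, d, e, f }, { b, c, d, e, f }, X }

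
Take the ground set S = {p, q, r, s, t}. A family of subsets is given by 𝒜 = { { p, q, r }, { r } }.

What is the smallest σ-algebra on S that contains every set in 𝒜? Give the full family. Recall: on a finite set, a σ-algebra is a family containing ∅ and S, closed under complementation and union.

|σ(𝒜)| = 8.  σ(𝒜) = { {}, { r }, { p, q }, { s, t }, { p, q, r }, { r, s, t }, { p, q, s, t }, S }

Trace:
Seed the family with 𝒜 together with ∅ and S: { {}, { r }, { p, q, r }, S }.
Iteration 1: +2 →
  { s, t }  = S∖{ p, q, r }
  { p, q, s, t }  = S∖{ r }
  [6 total]
Iteration 2. New:
  { r, s, t }  = { s, t } ∪ { r }
  [7 total]
Iteration 3 (1 new):
  { p, q }  = S∖{ r, s, t }
  [8 total]
Iteration 4: already closed under ᶜ and ∪.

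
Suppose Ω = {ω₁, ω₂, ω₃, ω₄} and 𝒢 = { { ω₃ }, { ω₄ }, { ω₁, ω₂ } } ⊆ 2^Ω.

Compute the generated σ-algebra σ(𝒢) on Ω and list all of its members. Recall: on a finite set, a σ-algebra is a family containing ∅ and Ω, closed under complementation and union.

Initial family (5 sets): { {  }, { ω₃ }, { ω₄ }, { ω₁, ω₂ }, Ω }.
Iteration 1 adds 3:
  { ω₃, ω₄ }  = { ω₁, ω₂ }ᶜ
  { ω₁, ω₂, ω₃ }  = { ω₄ }ᶜ
  { ω₁, ω₂, ω₄ }  = { ω₃ }ᶜ
  (now 8)
Iteration 2: no new sets; the family is a σ-algebra.

Therefore σ(𝒢) = { {  }, { ω₃ }, { ω₄ }, { ω₁, ω₂ }, { ω₃, ω₄ }, { ω₁, ω₂, ω₃ }, { ω₁, ω₂, ω₄ }, Ω } (|σ(𝒢)| = 8).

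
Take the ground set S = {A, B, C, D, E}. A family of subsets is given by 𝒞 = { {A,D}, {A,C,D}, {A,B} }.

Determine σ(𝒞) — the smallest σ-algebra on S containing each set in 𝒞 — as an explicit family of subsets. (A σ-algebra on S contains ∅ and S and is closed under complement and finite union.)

Answer: σ(𝒞) = { {}, {A}, {B}, {C}, {D}, {E}, {A,B}, {A,C}, {A,D}, {A,E}, {B,C}, {B,D}, {B,E}, {C,D}, {C,E}, {D,E}, {A,B,C}, {A,B,D}, {A,B,E}, {A,C,D}, {A,C,E}, {A,D,E}, {B,C,D}, {B,C,E}, {B,D,E}, {C,D,E}, {A,B,C,D}, {A,B,C,E}, {A,B,D,E}, {A,C,D,E}, {B,C,D,E}, S }

Trace:
Start: 𝒞 ∪ {∅, S} = { {}, {A,B}, {A,D}, {A,C,D}, S }.
Iteration 1 (5 new):
  {B,E}  = S∖{A,C,D}
  {A,B,D}  = {A,D} ∪ {A,B}
  {B,C,E}  = S∖{A,D}
  {C,D,E}  = S∖{A,B}
  {A,B,C,D}  = {A,C,D} ∪ {A,B}
  — 10 sets.
Iteration 2. New:
  {E}  = S∖{A,B,C,D}
  {C,E}  = S∖{A,B,D}
  {A,B,E}  = {B,E} ∪ {A,B}
  {A,B,C,E}  = {A,B} ∪ {B,C,E}
  {A,B,D,E}  = {B,E} ∪ {A,B,D}
  {A,C,D,E}  = {C,D,E} ∪ {A,C,D}
  {B,C,D,E}  = {B,E} ∪ {C,D,E}
  — 17 sets.
Iteration 3. New:
  {A}  = S∖{B,C,D,E}
  {B}  = S∖{A,C,D,E}
  {C}  = S∖{A,B,D,E}
  {D}  = S∖{A,B,C,E}
  {C,D}  = S∖{A,B,E}
  {A,D,E}  = {A,D} ∪ {E}
  — 23 sets.
Iteration 4 (9 new):
  {A,C}  = {C} ∪ {A}
  {A,E}  = {E} ∪ {A}
  {B,C}  = S∖{A,D,E}
  {B,D}  = {B} ∪ {D}
  {D,E}  = {E} ∪ {D}
  {A,B,C}  = {A,B} ∪ {C}
  {A,C,E}  = {C,E} ∪ {A}
  {B,C,D}  = {C,D} ∪ {B}
  {B,D,E}  = {B,E} ∪ {D}
  — 32 sets.
Iteration 5 adds nothing — fixpoint reached.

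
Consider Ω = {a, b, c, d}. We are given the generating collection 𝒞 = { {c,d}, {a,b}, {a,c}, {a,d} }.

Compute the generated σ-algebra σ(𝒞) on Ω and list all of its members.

Start: 𝒞 ∪ {∅, Ω} = { {}, {a,b}, {a,c}, {a,d}, {c,d}, Ω }.
Iteration 1: +5 →
  {b,c}  = Ω∖{a,d}
  {b,d}  = Ω∖{a,c}
  {a,b,c}  = {a,b} ∪ {a,c}
  {a,b,d}  = {a,d} ∪ {a,b}
  {a,c,d}  = {c,d} ∪ {a,d}
  (now 11)
Iteration 2 adds 4:
  {b}  = Ω∖{a,c,d}
  {c}  = Ω∖{a,b,d}
  {d}  = Ω∖{a,b,c}
  {b,c,d}  = {c,d} ∪ {b,c}
  (now 15)
Iteration 3: +1 →
  {a}  = Ω∖{b,c,d}
  (now 16)
Iteration 4: closed — nothing new.

σ(𝒞) = { {}, {a}, {b}, {c}, {d}, {a,b}, {a,c}, {a,d}, {b,c}, {b,d}, {c,d}, {a,b,c}, {a,b,d}, {a,c,d}, {b,c,d}, Ω }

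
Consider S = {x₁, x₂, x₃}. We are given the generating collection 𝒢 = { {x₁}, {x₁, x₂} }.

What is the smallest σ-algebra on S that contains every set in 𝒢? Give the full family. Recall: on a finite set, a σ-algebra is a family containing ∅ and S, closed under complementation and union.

|σ(𝒢)| = 8.  σ(𝒢) = { {}, {x₁}, {x₂}, {x₃}, {x₁, x₂}, {x₁, x₃}, {x₂, x₃}, S }

Check:
Take S₀ = 𝒢 ∪ {∅, S} = { {}, {x₁}, {x₁, x₂}, S }.
Pass 1: 2 new —
  {x₃}  = S∖{x₁, x₂}
  {x₂, x₃}  = S∖{x₁}
  [6 total]
Pass 2 (1 new):
  {x₁, x₃}  = {x₃} ∪ {x₁}
  [7 total]
Pass 3 (1 new):
  {x₂}  = S∖{x₁, x₃}
  [8 total]
Pass 4: already closed under ᶜ and ∪.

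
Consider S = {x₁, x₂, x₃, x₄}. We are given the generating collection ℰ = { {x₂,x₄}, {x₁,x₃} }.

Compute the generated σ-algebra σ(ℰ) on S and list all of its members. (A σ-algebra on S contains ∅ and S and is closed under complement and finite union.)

σ(ℰ) (4 sets): { ∅, {x₁,x₃}, {x₂,x₄}, S }

Trace:
Start: ℰ ∪ {∅, S} = { ∅, {x₁,x₃}, {x₂,x₄}, S }.
Pass 1: stable.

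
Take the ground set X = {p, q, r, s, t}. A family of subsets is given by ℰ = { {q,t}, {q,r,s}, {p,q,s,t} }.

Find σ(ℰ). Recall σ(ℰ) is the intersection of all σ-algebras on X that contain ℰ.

Answer: σ(ℰ) = { {}, {p}, {q}, {r}, {s}, {t}, {p,q}, {p,r}, {p,s}, {p,t}, {q,r}, {q,s}, {q,t}, {r,s}, {r,t}, {s,t}, {p,q,r}, {p,q,s}, {p,q,t}, {p,r,s}, {p,r,t}, {p,s,t}, {q,r,s}, {q,r,t}, {q,s,t}, {r,s,t}, {p,q,r,s}, {p,q,r,t}, {p,q,s,t}, {p,r,s,t}, {q,r,s,t}, X }

Check:
Seed the family with ℰ together with ∅ and X: { {}, {q,t}, {q,r,s}, {p,q,s,t}, X }.
Step 1 (4 new):
  {r}  = X∖{p,q,s,t}
  {p,t}  = X∖{q,r,s}
  {p,r,s}  = X∖{q,t}
  {q,r,s,t}  = {q,t} ∪ {q,r,s}
  (now 9)
Step 2. New:
  {p}  = X∖{q,r,s,t}
  {p,q,t}  = {q,t} ∪ {p,t}
  {p,r,t}  = {r} ∪ {p,t}
  {q,r,t}  = {q,t} ∪ {r}
  {p,q,r,s}  = {q,r,s} ∪ {p,r,s}
  {p,r,s,t}  = {p,r,s} ∪ {p,t}
  (now 15)
Step 3. New:
  {q}  = X∖{p,r,s,t}
  {t}  = X∖{p,q,r,s}
  {p,r}  = {r} ∪ {p}
  {p,s}  = X∖{q,r,t}
  {q,s}  = X∖{p,r,t}
  {r,s}  = X∖{p,q,t}
  {p,q,r,t}  = {r} ∪ {p,q,t}
  (now 22)
Step 4: +9 →
  {s}  = X∖{p,q,r,t}
  {p,q}  = {q} ∪ {p}
  {q,r}  = {q} ∪ {r}
  {r,t}  = {t} ∪ {r}
  {p,q,r}  = {q} ∪ {p,r}
  {p,q,s}  = {q} ∪ {p,s}
  {p,s,t}  = {p,s} ∪ {p,t}
  {q,s,t}  = X∖{p,r}
  {r,s,t}  = {r,s} ∪ {t}
  (now 31)
Step 5: 1 new —
  {s,t}  = X∖{p,q,r}
  (now 32)
Step 6: stable.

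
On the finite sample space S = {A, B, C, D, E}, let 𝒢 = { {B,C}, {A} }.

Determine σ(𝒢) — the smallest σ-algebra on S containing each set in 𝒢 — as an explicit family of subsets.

σ(𝒢) = { {}, {A}, {B,C}, {D,E}, {A,B,C}, {A,D,E}, {B,C,D,E}, S }

Check:
Initial family (4 sets): { {}, {A}, {B,C}, S }.
Round 1: 3 new —
  {A,B,C}  = {B,C} ∪ {A}
  {A,D,E}  = {B,C}ᶜ
  {B,C,D,E}  = {A}ᶜ
  — 7 sets.
Round 2. New:
  {D,E}  = {A,B,C}ᶜ
  — 8 sets.
After Round 3 the family is unchanged; done.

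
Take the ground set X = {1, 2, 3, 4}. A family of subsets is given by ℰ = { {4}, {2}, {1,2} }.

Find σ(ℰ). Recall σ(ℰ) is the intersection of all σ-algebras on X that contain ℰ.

Begin from { {}, {2}, {4}, {1,2}, X } (that is, ℰ plus ∅ and X).
Pass 1 (5 new):
  {2,4}  = {4} ∪ {2}
  {3,4}  = X∖{1,2}
  {1,2,3}  = X∖{4}
  {1,2,4}  = {1,2} ∪ {4}
  {1,3,4}  = X∖{2}
  [10 total]
Pass 2 adds 3:
  {3}  = X∖{1,2,4}
  {1,3}  = X∖{2,4}
  {2,3,4}  = {3,4} ∪ {2}
  [13 total]
Pass 3. New:
  {1}  = X∖{2,3,4}
  {2,3}  = {3} ∪ {2}
  [15 total]
Pass 4: 1 new —
  {1,4}  = X∖{2,3}
  [16 total]
Pass 5: closed — nothing new.

Therefore σ(ℰ) = { {}, {1}, {2}, {3}, {4}, {1,2}, {1,3}, {1,4}, {2,3}, {2,4}, {3,4}, {1,2,3}, {1,2,4}, {1,3,4}, {2,3,4}, X } (|σ(ℰ)| = 16).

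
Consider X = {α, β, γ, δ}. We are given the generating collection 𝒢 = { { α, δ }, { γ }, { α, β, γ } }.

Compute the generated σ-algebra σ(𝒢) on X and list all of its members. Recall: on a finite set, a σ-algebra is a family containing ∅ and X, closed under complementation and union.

σ(𝒢) (16 sets): { {  }, { α }, { β }, { γ }, { δ }, { α, β }, { α, γ }, { α, δ }, { β, γ }, { β, δ }, { γ, δ }, { α, β, γ }, { α, β, δ }, { α, γ, δ }, { β, γ, δ }, X }

Working:
Start: 𝒢 ∪ {∅, X} = { {  }, { γ }, { α, δ }, { α, β, γ }, X }.
Round 1 (4 new):
  { δ }  = X∖{ α, β, γ }
  { β, γ }  = X∖{ α, δ }
  { α, β, δ }  = X∖{ γ }
  { α, γ, δ }  = { γ } ∪ { α, δ }
  |family| = 9
Round 2: 3 new —
  { β }  = X∖{ α, γ, δ }
  { γ, δ }  = { γ } ∪ { δ }
  { β, γ, δ }  = { β, γ } ∪ { δ }
  |family| = 12
Round 3. New:
  { α }  = X∖{ β, γ, δ }
  { α, β }  = X∖{ γ, δ }
  { β, δ }  = { δ } ∪ { β }
  |family| = 15
Round 4: 1 new —
  { α, γ }  = X∖{ β, δ }
  |family| = 16
Round 5: closed — nothing new.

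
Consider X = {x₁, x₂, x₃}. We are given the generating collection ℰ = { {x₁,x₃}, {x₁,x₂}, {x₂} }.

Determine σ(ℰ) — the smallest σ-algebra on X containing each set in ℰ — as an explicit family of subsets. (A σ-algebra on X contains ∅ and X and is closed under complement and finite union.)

σ(ℰ) (8 sets): { {}, {x₁}, {x₂}, {x₃}, {x₁,x₂}, {x₁,x₃}, {x₂,x₃}, X }

Check:
Initial family (5 sets): { {}, {x₂}, {x₁,x₂}, {x₁,x₃}, X }.
Pass 1: 1 new —
  {x₃}  = complement {x₁,x₂}
Pass 2. New:
  {x₂,x₃}  = {x₃} ∪ {x₂}
Pass 3: +1 →
  {x₁}  = complement {x₂,x₃}
Pass 4: no new sets; the family is a σ-algebra.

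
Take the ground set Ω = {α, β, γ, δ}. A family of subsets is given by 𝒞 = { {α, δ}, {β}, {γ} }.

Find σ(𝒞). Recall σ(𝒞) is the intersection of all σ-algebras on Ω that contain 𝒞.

Begin from { {}, {β}, {γ}, {α, δ}, Ω } (that is, 𝒞 plus ∅ and Ω).
Pass 1: 3 new —
  {β, γ}  = complement {α, δ}
  {α, β, δ}  = complement {γ}
  {α, γ, δ}  = complement {β}
  — 8 sets.
After Pass 2 the family is unchanged; done.

|σ(𝒞)| = 8.  σ(𝒞) = { {}, {β}, {γ}, {α, δ}, {β, γ}, {α, β, δ}, {α, γ, δ}, Ω }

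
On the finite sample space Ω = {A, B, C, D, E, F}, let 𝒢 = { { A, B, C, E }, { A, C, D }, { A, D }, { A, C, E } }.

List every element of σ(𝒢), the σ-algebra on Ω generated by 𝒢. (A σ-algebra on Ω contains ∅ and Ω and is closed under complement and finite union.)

σ(𝒢) (64 sets): { {  }, { A }, { B }, { C }, { D }, { E }, { F }, { A, B }, { A, C }, { A, D }, { A, E }, { A, F }, { B, C }, { B, D }, { B, E }, { B, F }, { C, D }, { C, E }, { C, F }, { D, E }, { D, F }, { E, F }, { A, B, C }, { A, B, D }, { A, B, E }, { A, B, F }, { A, C, D }, { A, C, E }, { A, C, F }, { A, D, E }, { A, D, F }, { A, E, F }, { B, C, D }, { B, C, E }, { B, C, F }, { B, D, E }, { B, D, F }, { B, E, F }, { C, D, E }, { C, D, F }, { C, E, F }, { D, E, F }, { A, B, C, D }, { A, B, C, E }, { A, B, C, F }, { A, B, D, E }, { A, B, D, F }, { A, B, E, F }, { A, C, D, E }, { A, C, D, F }, { A, C, E, F }, { A, D, E, F }, { B, C, D, E }, { B, C, D, F }, { B, C, E, F }, { B, D, E, F }, { C, D, E, F }, { A, B, C, D, E }, { A, B, C, D, F }, { A, B, C, E, F }, { A, B, D, E, F }, { A, C, D, E, F }, { B, C, D, E, F }, Ω }

Check:
Take S₀ = 𝒢 ∪ {∅, Ω} = { {  }, { A, D }, { A, C, D }, { A, C, E }, { A, B, C, E }, Ω }.
Pass 1 (6 new):
  { D, F }  = { A, B, C, E }ᶜ
  { B, D, F }  = { A, C, E }ᶜ
  { B, E, F }  = { A, C, D }ᶜ
  { A, C, D, E }  = { A, C, D } ∪ { A, C, E }
  { B, C, E, F }  = { A, D }ᶜ
  { A, B, C, D, E }  = { A, C, D } ∪ { A, B, C, E }
  — 12 sets.
Pass 2: 11 new —
  { F }  = { A, B, C, D, E }ᶜ
  { B, F }  = { A, C, D, E }ᶜ
  { A, D, F }  = { A, D } ∪ { D, F }
  { A, B, D, F }  = { B, D, F } ∪ { A, D }
  { A, C, D, F }  = { A, C, D } ∪ { D, F }
  { B, D, E, F }  = { B, D, F } ∪ { B, E, F }
  { A, B, C, D, F }  = { B, D, F } ∪ { A, C, D }
  { A, B, C, E, F }  = { A, C, E } ∪ { B, E, F }
  { A, B, D, E, F }  = { B, E, F } ∪ { A, D }
  { A, C, D, E, F }  = { A, C, E } ∪ { D, F }
  { B, C, D, E, F }  = { B, D, F } ∪ { B, C, E, F }
  — 23 sets.
Pass 3 (10 new):
  { A }  = { B, C, D, E, F }ᶜ
  { B }  = { A, C, D, E, F }ᶜ
  { C }  = { A, B, D, E, F }ᶜ
  { D }  = { A, B, C, E, F }ᶜ
  { E }  = { A, B, C, D, F }ᶜ
  { A, C }  = { B, D, E, F }ᶜ
  { B, E }  = { A, C, D, F }ᶜ
  { C, E }  = { A, B, D, F }ᶜ
  { B, C, E }  = { A, D, F }ᶜ
  { A, C, E, F }  = { A, C, E } ∪ { F }
  — 33 sets.
Pass 4: 29 new —
  { A, B }  = { A } ∪ { B }
  { A, E }  = { A } ∪ { E }
  { A, F }  = { A } ∪ { F }
  { B, C }  = { B } ∪ { C }
  { B, D }  = { A, C, E, F }ᶜ
  { C, D }  = { C } ∪ { D }
  { C, F }  = { F } ∪ { C }
  { D, E }  = { E } ∪ { D }
  { E, F }  = { F } ∪ { E }
  { A, B, C }  = { B } ∪ { A, C }
  { A, B, D }  = { B } ∪ { A, D }
  { A, B, E }  = { B, E } ∪ { A }
  { A, B, F }  = { A } ∪ { B, F }
  { A, C, F }  = { F } ∪ { A, C }
  { A, D, E }  = { E } ∪ { A, D }
  { B, C, F }  = { B, F } ∪ { C }
  { B, D, E }  = { B, E } ∪ { D }
  { C, D, E }  = { D } ∪ { C, E }
  { C, D, F }  = { C } ∪ { D, F }
  { C, E, F }  = { F } ∪ { C, E }
  { D, E, F }  = { E } ∪ { D, F }
  { A, B, C, D }  = { B } ∪ { A, C, D }
  { A, B, C, F }  = { B, F } ∪ { A, C }
  { A, B, D, E }  = { B, E } ∪ { A, D }
  { A, B, E, F }  = { A } ∪ { B, E, F }
  { A, D, E, F }  = { A, D, F } ∪ { E }
  { B, C, D, E }  = { B, C, E } ∪ { D }
  { B, C, D, F }  = { B, D, F } ∪ { C }
  { C, D, E, F }  = { C, E } ∪ { D, F }
  — 62 sets.
Pass 5: 2 new —
  { A, E, F }  = { E, F } ∪ { A, F }
  { B, C, D }  = { C, D } ∪ { B }
  — 64 sets.
Pass 6: stable.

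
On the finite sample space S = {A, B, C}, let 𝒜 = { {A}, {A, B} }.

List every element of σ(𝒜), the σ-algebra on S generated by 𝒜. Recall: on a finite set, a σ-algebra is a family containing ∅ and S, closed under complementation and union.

|σ(𝒜)| = 8.  σ(𝒜) = { ∅, {A}, {B}, {C}, {A, B}, {A, C}, {B, C}, S }

Trace:
Start: 𝒜 ∪ {∅, S} = { ∅, {A}, {A, B}, S }.
Pass 1: 2 new —
  {C}  = S∖{A, B}
  {B, C}  = S∖{A}
  |family| = 6
Pass 2 (1 new):
  {A, C}  = {C} ∪ {A}
  |family| = 7
Pass 3: +1 →
  {B}  = S∖{A, C}
  |family| = 8
After Pass 4 the family is unchanged; done.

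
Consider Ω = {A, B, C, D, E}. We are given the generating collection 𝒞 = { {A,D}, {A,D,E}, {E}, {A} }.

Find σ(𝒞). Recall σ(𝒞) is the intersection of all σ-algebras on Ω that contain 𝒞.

|σ(𝒞)| = 16.  σ(𝒞) = { ∅, {A}, {D}, {E}, {A,D}, {A,E}, {B,C}, {D,E}, {A,B,C}, {A,D,E}, {B,C,D}, {B,C,E}, {A,B,C,D}, {A,B,C,E}, {B,C,D,E}, Ω }

Trace:
Take S₀ = 𝒞 ∪ {∅, Ω} = { ∅, {A}, {E}, {A,D}, {A,D,E}, Ω }.
Round 1: 5 new —
  {A,E}  = {E} ∪ {A}
  {B,C}  = ᶜ of {A,D,E}
  {B,C,E}  = ᶜ of {A,D}
  {A,B,C,D}  = ᶜ of {E}
  {B,C,D,E}  = ᶜ of {A}
  |family| = 11
Round 2 (3 new):
  {A,B,C}  = {B,C} ∪ {A}
  {B,C,D}  = ᶜ of {A,E}
  {A,B,C,E}  = {B,C,E} ∪ {A,E}
  |family| = 14
Round 3 (2 new):
  {D}  = ᶜ of {A,B,C,E}
  {D,E}  = ᶜ of {A,B,C}
  |family| = 16
Round 4: no new sets; the family is a σ-algebra.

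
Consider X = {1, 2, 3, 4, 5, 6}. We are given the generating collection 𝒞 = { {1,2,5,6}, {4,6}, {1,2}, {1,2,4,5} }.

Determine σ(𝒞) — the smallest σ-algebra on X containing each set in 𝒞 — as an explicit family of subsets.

σ(𝒞) (32 sets): { ∅, {3}, {4}, {5}, {6}, {1,2}, {3,4}, {3,5}, {3,6}, {4,5}, {4,6}, {5,6}, {1,2,3}, {1,2,4}, {1,2,5}, {1,2,6}, {3,4,5}, {3,4,6}, {3,5,6}, {4,5,6}, {1,2,3,4}, {1,2,3,5}, {1,2,3,6}, {1,2,4,5}, {1,2,4,6}, {1,2,5,6}, {3,4,5,6}, {1,2,3,4,5}, {1,2,3,4,6}, {1,2,3,5,6}, {1,2,4,5,6}, X }

Derivation:
Take S₀ = 𝒞 ∪ {∅, X} = { ∅, {1,2}, {4,6}, {1,2,4,5}, {1,2,5,6}, X }.
Round 1: +6 →
  {3,4}  = {1,2,5,6}ᶜ
  {3,6}  = {1,2,4,5}ᶜ
  {1,2,3,5}  = {4,6}ᶜ
  {1,2,4,6}  = {1,2} ∪ {4,6}
  {3,4,5,6}  = {1,2}ᶜ
  {1,2,4,5,6}  = {4,6} ∪ {1,2,4,5}
  [12 total]
Round 2: 8 new —
  {3}  = {1,2,4,5,6}ᶜ
  {3,5}  = {1,2,4,6}ᶜ
  {3,4,6}  = {3,4} ∪ {3,6}
  {1,2,3,4}  = {3,4} ∪ {1,2}
  {1,2,3,6}  = {1,2} ∪ {3,6}
  {1,2,3,4,5}  = {3,4} ∪ {1,2,4,5}
  {1,2,3,4,6}  = {3,4} ∪ {1,2,4,6}
  {1,2,3,5,6}  = {3,6} ∪ {1,2,3,5}
  [20 total]
Round 3 adds 9:
  {4}  = {1,2,3,5,6}ᶜ
  {5}  = {1,2,3,4,6}ᶜ
  {6}  = {1,2,3,4,5}ᶜ
  {4,5}  = {1,2,3,6}ᶜ
  {5,6}  = {1,2,3,4}ᶜ
  {1,2,3}  = {1,2} ∪ {3}
  {1,2,5}  = {3,4,6}ᶜ
  {3,4,5}  = {3,4} ∪ {3,5}
  {3,5,6}  = {3,5} ∪ {3,6}
  [29 total]
Round 4 (3 new):
  {1,2,4}  = {3,5,6}ᶜ
  {1,2,6}  = {3,4,5}ᶜ
  {4,5,6}  = {1,2,3}ᶜ
  [32 total]
Round 5: no new sets; the family is a σ-algebra.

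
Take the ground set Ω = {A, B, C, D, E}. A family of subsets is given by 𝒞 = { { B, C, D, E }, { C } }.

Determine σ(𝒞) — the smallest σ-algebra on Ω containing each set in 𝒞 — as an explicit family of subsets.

Initial family (4 sets): { {}, { C }, { B, C, D, E }, Ω }.
Pass 1 adds 2:
  { A }  = { B, C, D, E }ᶜ
  { A, B, D, E }  = { C }ᶜ
Pass 2: +1 →
  { A, C }  = { C } ∪ { A }
Pass 3: 1 new —
  { B, D, E }  = { A, C }ᶜ
Pass 4: closed — nothing new.

|σ(𝒞)| = 8.  σ(𝒞) = { {}, { A }, { C }, { A, C }, { B, D, E }, { A, B, D, E }, { B, C, D, E }, Ω }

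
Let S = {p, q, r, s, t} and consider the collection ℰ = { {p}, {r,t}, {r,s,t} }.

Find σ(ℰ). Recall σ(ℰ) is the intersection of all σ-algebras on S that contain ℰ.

σ(ℰ) (16 sets): { ∅, {p}, {q}, {s}, {p,q}, {p,s}, {q,s}, {r,t}, {p,q,s}, {p,r,t}, {q,r,t}, {r,s,t}, {p,q,r,t}, {p,r,s,t}, {q,r,s,t}, S }

Check:
Take S₀ = ℰ ∪ {∅, S} = { ∅, {p}, {r,t}, {r,s,t}, S }.
Round 1: 5 new —
  {p,q}  = complement {r,s,t}
  {p,q,s}  = complement {r,t}
  {p,r,t}  = {r,t} ∪ {p}
  {p,r,s,t}  = {r,s,t} ∪ {p}
  {q,r,s,t}  = complement {p}
Round 2: 3 new —
  {q}  = complement {p,r,s,t}
  {q,s}  = complement {p,r,t}
  {p,q,r,t}  = {p,q} ∪ {p,r,t}
Round 3: 2 new —
  {s}  = complement {p,q,r,t}
  {q,r,t}  = {r,t} ∪ {q}
Round 4 (1 new):
  {p,s}  = complement {q,r,t}
Round 5: closed — nothing new.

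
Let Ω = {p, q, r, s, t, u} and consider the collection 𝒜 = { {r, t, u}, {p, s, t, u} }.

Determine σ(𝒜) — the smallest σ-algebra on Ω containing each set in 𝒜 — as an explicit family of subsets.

Begin from { {}, {r, t, u}, {p, s, t, u}, Ω } (that is, 𝒜 plus ∅ and Ω).
Step 1: +3 →
  {q, r}  = {p, s, t, u}ᶜ
  {p, q, s}  = {r, t, u}ᶜ
  {p, r, s, t, u}  = {p, s, t, u} ∪ {r, t, u}
  |family| = 7
Step 2: 4 new —
  {q}  = {p, r, s, t, u}ᶜ
  {p, q, r, s}  = {q, r} ∪ {p, q, s}
  {q, r, t, u}  = {q, r} ∪ {r, t, u}
  {p, q, s, t, u}  = {p, s, t, u} ∪ {p, q, s}
  |family| = 11
Step 3 adds 3:
  {r}  = {p, q, s, t, u}ᶜ
  {p, s}  = {q, r, t, u}ᶜ
  {t, u}  = {p, q, r, s}ᶜ
  |family| = 14
Step 4 (2 new):
  {p, r, s}  = {r} ∪ {p, s}
  {q, t, u}  = {t, u} ∪ {q}
  |family| = 16
Step 5: closed — nothing new.

|σ(𝒜)| = 16.  σ(𝒜) = { {}, {q}, {r}, {p, s}, {q, r}, {t, u}, {p, q, s}, {p, r, s}, {q, t, u}, {r, t, u}, {p, q, r, s}, {p, s, t, u}, {q, r, t, u}, {p, q, s, t, u}, {p, r, s, t, u}, Ω }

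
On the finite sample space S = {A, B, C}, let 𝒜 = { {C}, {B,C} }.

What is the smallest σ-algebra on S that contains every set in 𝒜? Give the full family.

Initial family (4 sets): { {}, {C}, {B,C}, S }.
Step 1: +2 →
  {A}  = S∖{B,C}
  {A,B}  = S∖{C}
Step 2: 1 new —
  {A,C}  = {C} ∪ {A}
Step 3: 1 new —
  {B}  = S∖{A,C}
Step 4: no new sets; the family is a σ-algebra.

σ(𝒜) = { {}, {A}, {B}, {C}, {A,B}, {A,C}, {B,C}, S }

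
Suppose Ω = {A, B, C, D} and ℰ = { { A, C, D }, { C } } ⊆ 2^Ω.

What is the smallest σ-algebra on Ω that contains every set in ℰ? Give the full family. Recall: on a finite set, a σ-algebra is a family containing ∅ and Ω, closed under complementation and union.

σ(ℰ) = { {}, { B }, { C }, { A, D }, { B, C }, { A, B, D }, { A, C, D }, Ω }

Derivation:
Initial family (4 sets): { {}, { C }, { A, C, D }, Ω }.
Round 1 adds 2:
  { B }  = { A, C, D }ᶜ
  { A, B, D }  = { C }ᶜ
  |family| = 6
Round 2. New:
  { B, C }  = { C } ∪ { B }
  |family| = 7
Round 3. New:
  { A, D }  = { B, C }ᶜ
  |family| = 8
After Round 4 the family is unchanged; done.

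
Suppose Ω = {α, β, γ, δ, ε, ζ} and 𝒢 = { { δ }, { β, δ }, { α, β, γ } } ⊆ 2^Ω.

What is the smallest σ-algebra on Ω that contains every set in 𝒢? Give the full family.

|σ(𝒢)| = 16.  σ(𝒢) = { {  }, { β }, { δ }, { α, γ }, { β, δ }, { ε, ζ }, { α, β, γ }, { α, γ, δ }, { β, ε, ζ }, { δ, ε, ζ }, { α, β, γ, δ }, { α, γ, ε, ζ }, { β, δ, ε, ζ }, { α, β, γ, ε, ζ }, { α, γ, δ, ε, ζ }, Ω }

Working:
Initial family (5 sets): { {  }, { δ }, { β, δ }, { α, β, γ }, Ω }.
Iteration 1: 4 new —
  { δ, ε, ζ }  = complement { α, β, γ }
  { α, β, γ, δ }  = { α, β, γ } ∪ { δ }
  { α, γ, ε, ζ }  = complement { β, δ }
  { α, β, γ, ε, ζ }  = complement { δ }
  [9 total]
Iteration 2: 3 new —
  { ε, ζ }  = complement { α, β, γ, δ }
  { β, δ, ε, ζ }  = { δ, ε, ζ } ∪ { β, δ }
  { α, γ, δ, ε, ζ }  = { α, γ, ε, ζ } ∪ { δ }
  [12 total]
Iteration 3 (2 new):
  { β }  = complement { α, γ, δ, ε, ζ }
  { α, γ }  = complement { β, δ, ε, ζ }
  [14 total]
Iteration 4. New:
  { α, γ, δ }  = { α, γ } ∪ { δ }
  { β, ε, ζ }  = { ε, ζ } ∪ { β }
  [16 total]
Iteration 5: stable.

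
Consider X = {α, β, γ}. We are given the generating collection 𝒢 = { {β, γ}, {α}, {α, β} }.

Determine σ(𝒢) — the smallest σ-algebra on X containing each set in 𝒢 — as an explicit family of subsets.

σ(𝒢) = { {}, {α}, {β}, {γ}, {α, β}, {α, γ}, {β, γ}, X }

Working:
Begin from { {}, {α}, {α, β}, {β, γ}, X } (that is, 𝒢 plus ∅ and X).
Round 1: +1 →
  {γ}  = complement {α, β}
  — 6 sets.
Round 2: 1 new —
  {α, γ}  = {γ} ∪ {α}
  — 7 sets.
Round 3: 1 new —
  {β}  = complement {α, γ}
  — 8 sets.
Round 4 adds nothing — fixpoint reached.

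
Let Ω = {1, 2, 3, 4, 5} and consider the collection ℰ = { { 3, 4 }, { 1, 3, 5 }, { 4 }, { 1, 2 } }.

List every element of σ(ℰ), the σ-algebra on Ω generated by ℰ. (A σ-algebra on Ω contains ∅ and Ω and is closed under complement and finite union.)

Take S₀ = ℰ ∪ {∅, Ω} = { {  }, { 4 }, { 1, 2 }, { 3, 4 }, { 1, 3, 5 }, Ω }.
Pass 1 (7 new):
  { 2, 4 }  = { 1, 3, 5 }ᶜ
  { 1, 2, 4 }  = { 1, 2 } ∪ { 4 }
  { 1, 2, 5 }  = { 3, 4 }ᶜ
  { 3, 4, 5 }  = { 1, 2 }ᶜ
  { 1, 2, 3, 4 }  = { 3, 4 } ∪ { 1, 2 }
  { 1, 2, 3, 5 }  = { 4 }ᶜ
  { 1, 3, 4, 5 }  = { 3, 4 } ∪ { 1, 3, 5 }
  — 13 sets.
Pass 2: 6 new —
  { 2 }  = { 1, 3, 4, 5 }ᶜ
  { 5 }  = { 1, 2, 3, 4 }ᶜ
  { 3, 5 }  = { 1, 2, 4 }ᶜ
  { 2, 3, 4 }  = { 3, 4 } ∪ { 2, 4 }
  { 1, 2, 4, 5 }  = { 1, 2, 4 } ∪ { 1, 2, 5 }
  { 2, 3, 4, 5 }  = { 3, 4, 5 } ∪ { 2, 4 }
  — 19 sets.
Pass 3 adds 7:
  { 1 }  = { 2, 3, 4, 5 }ᶜ
  { 3 }  = { 1, 2, 4, 5 }ᶜ
  { 1, 5 }  = { 2, 3, 4 }ᶜ
  { 2, 5 }  = { 2 } ∪ { 5 }
  { 4, 5 }  = { 5 } ∪ { 4 }
  { 2, 3, 5 }  = { 2 } ∪ { 3, 5 }
  { 2, 4, 5 }  = { 2, 4 } ∪ { 5 }
  — 26 sets.
Pass 4. New:
  { 1, 3 }  = { 2, 4, 5 }ᶜ
  { 1, 4 }  = { 2, 3, 5 }ᶜ
  { 2, 3 }  = { 2 } ∪ { 3 }
  { 1, 2, 3 }  = { 4, 5 }ᶜ
  { 1, 3, 4 }  = { 2, 5 }ᶜ
  { 1, 4, 5 }  = { 4, 5 } ∪ { 1, 5 }
  — 32 sets.
After Pass 5 the family is unchanged; done.

σ(ℰ) = { {  }, { 1 }, { 2 }, { 3 }, { 4 }, { 5 }, { 1, 2 }, { 1, 3 }, { 1, 4 }, { 1, 5 }, { 2, 3 }, { 2, 4 }, { 2, 5 }, { 3, 4 }, { 3, 5 }, { 4, 5 }, { 1, 2, 3 }, { 1, 2, 4 }, { 1, 2, 5 }, { 1, 3, 4 }, { 1, 3, 5 }, { 1, 4, 5 }, { 2, 3, 4 }, { 2, 3, 5 }, { 2, 4, 5 }, { 3, 4, 5 }, { 1, 2, 3, 4 }, { 1, 2, 3, 5 }, { 1, 2, 4, 5 }, { 1, 3, 4, 5 }, { 2, 3, 4, 5 }, Ω }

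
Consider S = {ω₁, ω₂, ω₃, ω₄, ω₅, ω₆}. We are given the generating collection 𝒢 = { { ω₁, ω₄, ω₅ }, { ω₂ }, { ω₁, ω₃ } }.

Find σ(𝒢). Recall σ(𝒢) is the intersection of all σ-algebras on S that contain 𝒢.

Initial family (5 sets): { {}, { ω₂ }, { ω₁, ω₃ }, { ω₁, ω₄, ω₅ }, S }.
Step 1: 6 new —
  { ω₁, ω₂, ω₃ }  = { ω₁, ω₃ } ∪ { ω₂ }
  { ω₂, ω₃, ω₆ }  = complement { ω₁, ω₄, ω₅ }
  { ω₁, ω₂, ω₄, ω₅ }  = { ω₁, ω₄, ω₅ } ∪ { ω₂ }
  { ω₁, ω₃, ω₄, ω₅ }  = { ω₁, ω₄, ω₅ } ∪ { ω₁, ω₃ }
  { ω₂, ω₄, ω₅, ω₆ }  = complement { ω₁, ω₃ }
  { ω₁, ω₃, ω₄, ω₅, ω₆ }  = complement { ω₂ }
  [11 total]
Step 2. New:
  { ω₂, ω₆ }  = complement { ω₁, ω₃, ω₄, ω₅ }
  { ω₃, ω₆ }  = complement { ω₁, ω₂, ω₄, ω₅ }
  { ω₄, ω₅, ω₆ }  = complement { ω₁, ω₂, ω₃ }
  { ω₁, ω₂, ω₃, ω₆ }  = { ω₁, ω₂, ω₃ } ∪ { ω₂, ω₃, ω₆ }
  { ω₁, ω₂, ω₃, ω₄, ω₅ }  = { ω₁, ω₄, ω₅ } ∪ { ω₁, ω₂, ω₃ }
  { ω₁, ω₂, ω₄, ω₅, ω₆ }  = { ω₁, ω₄, ω₅ } ∪ { ω₂, ω₄, ω₅, ω₆ }
  { ω₂, ω₃, ω₄, ω₅, ω₆ }  = { ω₂, ω₃, ω₆ } ∪ { ω₂, ω₄, ω₅, ω₆ }
  [18 total]
Step 3: +7 →
  { ω₁ }  = complement { ω₂, ω₃, ω₄, ω₅, ω₆ }
  { ω₃ }  = complement { ω₁, ω₂, ω₄, ω₅, ω₆ }
  { ω₆ }  = complement { ω₁, ω₂, ω₃, ω₄, ω₅ }
  { ω₄, ω₅ }  = complement { ω₁, ω₂, ω₃, ω₆ }
  { ω₁, ω₃, ω₆ }  = { ω₁, ω₃ } ∪ { ω₃, ω₆ }
  { ω₁, ω₄, ω₅, ω₆ }  = { ω₁, ω₄, ω₅ } ∪ { ω₄, ω₅, ω₆ }
  { ω₃, ω₄, ω₅, ω₆ }  = { ω₃, ω₆ } ∪ { ω₄, ω₅, ω₆ }
  [25 total]
Step 4 (6 new):
  { ω₁, ω₂ }  = complement { ω₃, ω₄, ω₅, ω₆ }
  { ω₁, ω₆ }  = { ω₆ } ∪ { ω₁ }
  { ω₂, ω₃ }  = complement { ω₁, ω₄, ω₅, ω₆ }
  { ω₁, ω₂, ω₆ }  = { ω₂, ω₆ } ∪ { ω₁ }
  { ω₂, ω₄, ω₅ }  = complement { ω₁, ω₃, ω₆ }
  { ω₃, ω₄, ω₅ }  = { ω₄, ω₅ } ∪ { ω₃ }
  [31 total]
Step 5 (1 new):
  { ω₂, ω₃, ω₄, ω₅ }  = complement { ω₁, ω₆ }
  [32 total]
Step 6: no new sets; the family is a σ-algebra.

Therefore σ(𝒢) = { {}, { ω₁ }, { ω₂ }, { ω₃ }, { ω₆ }, { ω₁, ω₂ }, { ω₁, ω₃ }, { ω₁, ω₆ }, { ω₂, ω₃ }, { ω₂, ω₆ }, { ω₃, ω₆ }, { ω₄, ω₅ }, { ω₁, ω₂, ω₃ }, { ω₁, ω₂, ω₆ }, { ω₁, ω₃, ω₆ }, { ω₁, ω₄, ω₅ }, { ω₂, ω₃, ω₆ }, { ω₂, ω₄, ω₅ }, { ω₃, ω₄, ω₅ }, { ω₄, ω₅, ω₆ }, { ω₁, ω₂, ω₃, ω₆ }, { ω₁, ω₂, ω₄, ω₅ }, { ω₁, ω₃, ω₄, ω₅ }, { ω₁, ω₄, ω₅, ω₆ }, { ω₂, ω₃, ω₄, ω₅ }, { ω₂, ω₄, ω₅, ω₆ }, { ω₃, ω₄, ω₅, ω₆ }, { ω₁, ω₂, ω₃, ω₄, ω₅ }, { ω₁, ω₂, ω₄, ω₅, ω₆ }, { ω₁, ω₃, ω₄, ω₅, ω₆ }, { ω₂, ω₃, ω₄, ω₅, ω₆ }, S } (|σ(𝒢)| = 32).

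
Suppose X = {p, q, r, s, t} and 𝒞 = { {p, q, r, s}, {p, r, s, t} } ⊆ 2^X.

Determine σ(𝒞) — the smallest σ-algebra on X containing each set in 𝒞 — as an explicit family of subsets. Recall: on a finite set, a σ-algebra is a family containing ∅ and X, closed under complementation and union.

Take S₀ = 𝒞 ∪ {∅, X} = { {}, {p, q, r, s}, {p, r, s, t}, X }.
Pass 1: +2 →
  {q}  = ᶜ of {p, r, s, t}
  {t}  = ᶜ of {p, q, r, s}
  [6 total]
Pass 2: +1 →
  {q, t}  = {q} ∪ {t}
  [7 total]
Pass 3. New:
  {p, r, s}  = ᶜ of {q, t}
  [8 total]
Pass 4: no new sets; the family is a σ-algebra.

Hence σ(𝒞) has 8 members: { {}, {q}, {t}, {q, t}, {p, r, s}, {p, q, r, s}, {p, r, s, t}, X }.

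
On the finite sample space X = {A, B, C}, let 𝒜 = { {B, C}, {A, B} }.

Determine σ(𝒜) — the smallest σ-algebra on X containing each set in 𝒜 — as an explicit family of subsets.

Answer: σ(𝒜) = { {}, {A}, {B}, {C}, {A, B}, {A, C}, {B, C}, X }

Trace:
Take S₀ = 𝒜 ∪ {∅, X} = { {}, {A, B}, {B, C}, X }.
Step 1: 2 new —
  {A}  = {B, C}ᶜ
  {C}  = {A, B}ᶜ
  — 6 sets.
Step 2: +1 →
  {A, C}  = {C} ∪ {A}
  — 7 sets.
Step 3 (1 new):
  {B}  = {A, C}ᶜ
  — 8 sets.
Step 4: stable.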